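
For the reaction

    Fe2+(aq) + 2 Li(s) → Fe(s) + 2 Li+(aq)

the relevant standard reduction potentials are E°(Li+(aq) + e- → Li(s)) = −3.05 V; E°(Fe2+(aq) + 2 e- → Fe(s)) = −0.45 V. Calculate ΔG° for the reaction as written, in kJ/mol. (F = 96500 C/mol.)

In the reaction as written Fe2+(aq) is reduced, so the Fe²⁺/Fe couple is the cathode and Li⁺/Li is the anode.
E°cell = −0.45 − (−3.05) = +2.60 V; balancing electrons gives n = 2.
ΔG° = −nFE°cell = −(2)(96500)(+2.60) J/mol = −502 kJ/mol.

−502 kJ/mol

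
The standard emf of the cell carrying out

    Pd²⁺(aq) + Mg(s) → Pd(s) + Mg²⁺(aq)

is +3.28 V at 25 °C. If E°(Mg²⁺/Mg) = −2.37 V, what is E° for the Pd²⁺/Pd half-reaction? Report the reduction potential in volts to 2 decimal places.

+0.91 V

In the reaction as written the Pd²⁺/Pd couple is reduced (cathode) and Mg²⁺/Mg is oxidized (anode), so E°cell = E°(Pd²⁺/Pd) − E°(Mg²⁺/Mg).
E°(Pd²⁺/Pd) = E°cell + E°(anode) = +3.28 + (−2.37) = +0.91 V.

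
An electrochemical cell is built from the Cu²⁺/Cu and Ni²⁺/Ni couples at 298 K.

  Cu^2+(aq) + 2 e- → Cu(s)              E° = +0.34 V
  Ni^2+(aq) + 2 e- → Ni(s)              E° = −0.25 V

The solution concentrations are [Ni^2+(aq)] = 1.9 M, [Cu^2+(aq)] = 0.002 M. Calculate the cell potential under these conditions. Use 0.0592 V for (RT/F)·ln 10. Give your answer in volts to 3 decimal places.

Since E°(Cu²⁺/Cu) > E°(Ni²⁺/Ni), Cu²⁺/Cu serves as the cathode.
E°cell = +0.34 − (−0.25) = +0.59 V, with n = 2 electrons transferred.
For the overall reaction Cu^2+(aq) + Ni(s) → Cu(s) + Ni^2+(aq), Q = [Ni^2+(aq)] / [Cu^2+(aq)] = 950, giving log Q = 2.978.
Applying E = E° − (RT ln10/nF)·log Q gives +0.59 − (0.0592/2)(2.978) = +0.502 V.

+0.502 V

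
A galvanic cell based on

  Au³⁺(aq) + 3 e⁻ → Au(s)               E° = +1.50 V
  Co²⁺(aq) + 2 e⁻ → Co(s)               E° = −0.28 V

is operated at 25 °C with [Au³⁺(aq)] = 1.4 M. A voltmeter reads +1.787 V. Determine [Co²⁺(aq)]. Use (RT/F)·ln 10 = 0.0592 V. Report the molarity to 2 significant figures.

0.73 M

With Au³⁺/Au at the cathode and Co²⁺/Co at the anode, E°cell = +1.50 − (−0.28) = +1.78 V (n = 6).
Since E = E° − (0.0592/n)·log Q, log Q = n(E° − E)/0.0592 = −0.709.
The balanced reaction is 2 Au³⁺(aq) + 3 Co(s) → 2 Au(s) + 3 Co²⁺(aq), so Q = [Co²⁺(aq)]^3 / [Au³⁺(aq)]^2.
Solving for the unknown gives log [Co²⁺(aq)] = −0.139, so [Co²⁺(aq)] ≈ 0.73 M.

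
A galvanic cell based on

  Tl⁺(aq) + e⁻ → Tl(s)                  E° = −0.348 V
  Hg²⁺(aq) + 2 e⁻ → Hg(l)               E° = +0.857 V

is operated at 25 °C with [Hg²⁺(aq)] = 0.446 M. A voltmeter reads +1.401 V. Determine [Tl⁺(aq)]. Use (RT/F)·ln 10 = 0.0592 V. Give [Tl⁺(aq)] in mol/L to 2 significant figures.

With Hg²⁺/Hg at the cathode and Tl⁺/Tl at the anode, E°cell = +0.857 − (−0.348) = +1.205 V (n = 2).
Since E = E° − (0.0592/n)·log Q, log Q = n(E° − E)/0.0592 = −6.622.
For Hg²⁺(aq) + 2 Tl(s) → Hg(l) + 2 Tl⁺(aq), the reaction quotient is Q = [Tl⁺(aq)]^2 / [Hg²⁺(aq)].
Solving for the unknown gives log [Tl⁺(aq)] = −3.486, so [Tl⁺(aq)] ≈ 0.00033 M.

0.00033 M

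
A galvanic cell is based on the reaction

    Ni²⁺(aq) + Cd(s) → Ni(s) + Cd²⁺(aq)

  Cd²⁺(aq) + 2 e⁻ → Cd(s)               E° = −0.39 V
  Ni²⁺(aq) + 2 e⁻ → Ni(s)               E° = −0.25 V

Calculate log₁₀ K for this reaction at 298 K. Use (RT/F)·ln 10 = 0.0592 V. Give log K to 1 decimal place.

The Ni²⁺/Ni couple is reduced (cathode); E°cell = −0.25 − (−0.39) = +0.14 V with n = 2.
At equilibrium E = 0, so log K = nE°cell / 0.0592 = (2)(+0.14) / 0.0592 = 4.7.

log K = 4.7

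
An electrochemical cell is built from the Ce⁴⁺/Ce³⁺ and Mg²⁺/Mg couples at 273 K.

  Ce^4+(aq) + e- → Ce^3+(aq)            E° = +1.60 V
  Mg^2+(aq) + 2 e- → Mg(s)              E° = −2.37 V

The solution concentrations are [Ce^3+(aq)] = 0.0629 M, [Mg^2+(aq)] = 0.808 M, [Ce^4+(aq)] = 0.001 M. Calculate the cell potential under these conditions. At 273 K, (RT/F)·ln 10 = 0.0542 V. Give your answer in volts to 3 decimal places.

+3.875 V

Since E°(Ce⁴⁺/Ce³⁺) > E°(Mg²⁺/Mg), Ce⁴⁺/Ce³⁺ serves as the cathode.
E°cell = +1.60 − (−2.37) = +3.97 V, with n = 2 electrons transferred.
The balanced reaction is 2 Ce^4+(aq) + Mg(s) → 2 Ce^3+(aq) + Mg^2+(aq), so Q = ([Ce^3+(aq)]^2·[Mg^2+(aq)]) / [Ce^4+(aq)]^2 = 3.2×10^3 and log Q = 3.505.
By the Nernst equation, E = +3.97 − (0.0542/2)·(3.505) = +3.875 V.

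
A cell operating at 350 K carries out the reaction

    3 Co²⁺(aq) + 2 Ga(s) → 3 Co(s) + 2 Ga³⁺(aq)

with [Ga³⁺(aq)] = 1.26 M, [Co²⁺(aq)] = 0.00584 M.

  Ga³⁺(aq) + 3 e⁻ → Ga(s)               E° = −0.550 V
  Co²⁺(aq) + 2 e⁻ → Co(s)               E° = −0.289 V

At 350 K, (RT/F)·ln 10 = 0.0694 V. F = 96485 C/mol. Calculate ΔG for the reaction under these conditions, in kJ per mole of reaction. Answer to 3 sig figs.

−105 kJ/mol

The standard cell potential is −0.289 − (−0.550) = +0.261 V, with n = 6 electrons in the balanced equation.
The reaction quotient is [Ga³⁺(aq)]^2 / [Co²⁺(aq)]^3 = 7.97×10^6; by Nernst, E = +0.261 − (0.0694/6)(6.902) = +0.1812 V.
Then ΔG = −nFE = −6 × 96485 × +0.1812 J/mol = −105 kJ/mol.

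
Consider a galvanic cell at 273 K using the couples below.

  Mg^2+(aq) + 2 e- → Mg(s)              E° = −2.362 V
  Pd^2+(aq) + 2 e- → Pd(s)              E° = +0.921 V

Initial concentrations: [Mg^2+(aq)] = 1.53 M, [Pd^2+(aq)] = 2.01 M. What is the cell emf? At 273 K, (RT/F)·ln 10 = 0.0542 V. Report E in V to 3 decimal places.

+3.286 V

Since E°(Pd²⁺/Pd) > E°(Mg²⁺/Mg), Pd²⁺/Pd serves as the cathode.
E°cell = +0.921 − (−2.362) = +3.283 V, with n = 2 electrons transferred.
Balancing gives Pd^2+(aq) + Mg(s) → Pd(s) + Mg^2+(aq); hence Q = [Mg^2+(aq)] / [Pd^2+(aq)] = 0.761 (log Q = −0.119).
Applying E = E° − (RT ln10/nF)·log Q gives +3.283 − (0.0542/2)(−0.119) = +3.286 V.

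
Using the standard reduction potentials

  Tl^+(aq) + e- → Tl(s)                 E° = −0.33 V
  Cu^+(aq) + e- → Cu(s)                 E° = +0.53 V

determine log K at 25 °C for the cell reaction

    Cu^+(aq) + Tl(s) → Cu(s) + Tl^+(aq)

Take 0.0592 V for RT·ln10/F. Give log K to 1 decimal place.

The Cu⁺/Cu couple is reduced (cathode); E°cell = +0.53 − (−0.33) = +0.86 V with n = 1.
At equilibrium E = 0, so log K = nE°cell / 0.0592 = (1)(+0.86) / 0.0592 = 14.5.

log K = 14.5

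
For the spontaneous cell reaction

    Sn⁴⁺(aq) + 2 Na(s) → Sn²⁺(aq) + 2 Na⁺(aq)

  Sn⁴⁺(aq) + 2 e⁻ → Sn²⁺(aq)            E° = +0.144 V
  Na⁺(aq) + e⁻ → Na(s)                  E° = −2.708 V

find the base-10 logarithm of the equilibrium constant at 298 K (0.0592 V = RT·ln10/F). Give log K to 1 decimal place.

log K = 96.4

The Sn⁴⁺/Sn²⁺ couple is reduced (cathode); E°cell = +0.144 − (−2.708) = +2.852 V with n = 2.
At equilibrium E = 0, so log K = nE°cell / 0.0592 = (2)(+2.852) / 0.0592 = 96.4.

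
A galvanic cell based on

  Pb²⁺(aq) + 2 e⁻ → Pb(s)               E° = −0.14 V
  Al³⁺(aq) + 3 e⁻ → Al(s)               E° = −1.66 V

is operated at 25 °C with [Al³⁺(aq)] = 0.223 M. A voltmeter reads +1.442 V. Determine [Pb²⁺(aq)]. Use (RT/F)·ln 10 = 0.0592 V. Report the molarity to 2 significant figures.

0.00085 M

The Pb²⁺/Pb couple has the larger reduction potential, so it is the cathode: E°cell = −0.14 − (−1.66) = +1.52 V and n = 6.
Since E = E° − (0.0592/n)·log Q, log Q = n(E° − E)/0.0592 = 7.905.
The balanced reaction is 3 Pb²⁺(aq) + 2 Al(s) → 3 Pb(s) + 2 Al³⁺(aq), so Q = [Al³⁺(aq)]^2 / [Pb²⁺(aq)]^3.
Isolating [Pb²⁺(aq)] in Q = 10^{7.905} yields log [Pb²⁺(aq)] = −3.069, i.e. 0.00085 M.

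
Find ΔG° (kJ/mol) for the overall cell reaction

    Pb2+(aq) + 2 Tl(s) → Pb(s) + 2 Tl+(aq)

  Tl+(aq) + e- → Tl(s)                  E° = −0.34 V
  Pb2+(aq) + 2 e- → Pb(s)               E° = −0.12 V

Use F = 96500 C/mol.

In the reaction as written Pb2+(aq) is reduced, so the Pb²⁺/Pb couple is the cathode and Tl⁺/Tl is the anode.
E°cell = −0.12 − (−0.34) = +0.22 V; balancing electrons gives n = 2.
ΔG° = −nFE°cell = −(2)(96500)(+0.22) J/mol = −42.5 kJ/mol.

−42.5 kJ/mol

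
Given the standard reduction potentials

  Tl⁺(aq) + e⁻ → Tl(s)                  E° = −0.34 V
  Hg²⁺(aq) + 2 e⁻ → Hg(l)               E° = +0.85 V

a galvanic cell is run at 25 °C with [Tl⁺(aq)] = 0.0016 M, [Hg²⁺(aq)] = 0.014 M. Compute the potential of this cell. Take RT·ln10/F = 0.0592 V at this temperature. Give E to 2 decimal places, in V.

Since E°(Hg²⁺/Hg) > E°(Tl⁺/Tl), Hg²⁺/Hg serves as the cathode.
E°cell = E°cat − E°an = +0.85 − (−0.34) = +1.19 V; n = 2.
The balanced reaction is Hg²⁺(aq) + 2 Tl(s) → Hg(l) + 2 Tl⁺(aq), so Q = [Tl⁺(aq)]^2 / [Hg²⁺(aq)] = 0.000183 and log Q = −3.738.
Applying E = E° − (RT ln10/nF)·log Q gives +1.19 − (0.0592/2)(−3.738) = +1.30 V.

+1.30 V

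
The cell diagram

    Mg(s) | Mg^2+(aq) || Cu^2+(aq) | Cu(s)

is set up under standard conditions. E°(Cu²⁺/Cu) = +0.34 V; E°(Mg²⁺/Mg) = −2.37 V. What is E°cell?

By convention the left-hand electrode in cell notation is the anode (oxidation) and the right-hand electrode is the cathode (reduction).
E°cell = E°(right) − E°(left) = +0.34 − (−2.37) = +2.71 V.

+2.71 V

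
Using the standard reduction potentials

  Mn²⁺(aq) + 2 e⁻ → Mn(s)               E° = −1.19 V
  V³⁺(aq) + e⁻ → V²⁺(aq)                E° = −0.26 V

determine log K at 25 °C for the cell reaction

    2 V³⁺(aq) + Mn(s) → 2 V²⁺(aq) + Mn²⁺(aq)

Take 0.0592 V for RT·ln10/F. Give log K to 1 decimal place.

The V³⁺/V²⁺ couple is reduced (cathode); E°cell = −0.26 − (−1.19) = +0.93 V with n = 2.
At equilibrium E = 0, so log K = nE°cell / 0.0592 = (2)(+0.93) / 0.0592 = 31.4.

log K = 31.4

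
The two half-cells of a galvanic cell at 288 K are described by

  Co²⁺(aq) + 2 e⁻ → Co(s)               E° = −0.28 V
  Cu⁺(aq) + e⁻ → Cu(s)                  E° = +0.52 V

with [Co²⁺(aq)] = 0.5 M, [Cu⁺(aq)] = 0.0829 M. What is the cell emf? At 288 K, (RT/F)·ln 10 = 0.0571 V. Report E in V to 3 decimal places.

+0.747 V

Cu⁺/Cu is reduced (cathode, E° = +0.52 V) and Co²⁺/Co is oxidized (anode).
E°cell = +0.52 − (−0.28) = +0.80 V, with n = 2 electrons transferred.
Balancing gives 2 Cu⁺(aq) + Co(s) → 2 Cu(s) + Co²⁺(aq); hence Q = [Co²⁺(aq)] / [Cu⁺(aq)]^2 = 72.8 (log Q = 1.862).
Applying E = E° − (RT ln10/nF)·log Q gives +0.80 − (0.0571/2)(1.862) = +0.747 V.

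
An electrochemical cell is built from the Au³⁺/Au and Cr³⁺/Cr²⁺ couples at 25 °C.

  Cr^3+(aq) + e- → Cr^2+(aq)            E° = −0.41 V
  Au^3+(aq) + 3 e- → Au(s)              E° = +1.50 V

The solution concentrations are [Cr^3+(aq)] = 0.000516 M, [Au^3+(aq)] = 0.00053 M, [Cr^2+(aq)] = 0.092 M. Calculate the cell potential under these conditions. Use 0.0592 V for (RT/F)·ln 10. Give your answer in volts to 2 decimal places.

Since E°(Au³⁺/Au) > E°(Cr³⁺/Cr²⁺), Au³⁺/Au serves as the cathode.
E°cell = E°cat − E°an = +1.50 − (−0.41) = +1.91 V; n = 3.
The balanced reaction is Au^3+(aq) + 3 Cr^2+(aq) → Au(s) + 3 Cr^3+(aq), so Q = [Cr^3+(aq)]^3 / ([Au^3+(aq)]·[Cr^2+(aq)]^3) = 0.000333 and log Q = −3.478.
By the Nernst equation, E = +1.91 − (0.0592/3)·(−3.478) = +1.98 V.

+1.98 V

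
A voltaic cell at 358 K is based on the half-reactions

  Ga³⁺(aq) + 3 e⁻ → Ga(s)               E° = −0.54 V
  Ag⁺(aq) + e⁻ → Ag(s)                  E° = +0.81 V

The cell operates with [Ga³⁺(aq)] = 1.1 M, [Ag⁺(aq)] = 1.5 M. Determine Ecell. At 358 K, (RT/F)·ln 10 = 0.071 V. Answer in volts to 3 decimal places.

The Ag⁺/Ag couple has the more positive E°, so it is the cathode; Ga³⁺/Ga is the anode.
The standard potential is +0.81 − (−0.54) = +1.35 V and the balanced reaction transfers n = 3 electrons.
Balancing gives 3 Ag⁺(aq) + Ga(s) → 3 Ag(s) + Ga³⁺(aq); hence Q = [Ga³⁺(aq)] / [Ag⁺(aq)]^3 = 0.326 (log Q = −0.487).
Applying E = E° − (RT ln10/nF)·log Q gives +1.35 − (0.071/3)(−0.487) = +1.362 V.

+1.362 V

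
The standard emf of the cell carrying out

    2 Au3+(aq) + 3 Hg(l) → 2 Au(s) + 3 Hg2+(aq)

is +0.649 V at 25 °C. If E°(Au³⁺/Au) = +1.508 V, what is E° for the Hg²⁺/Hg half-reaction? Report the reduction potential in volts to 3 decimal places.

In the reaction as written the Au³⁺/Au couple is reduced (cathode) and Hg²⁺/Hg is oxidized (anode), so E°cell = E°(Au³⁺/Au) − E°(Hg²⁺/Hg).
E°(Hg²⁺/Hg) = E°(cathode) − E°cell = +1.508 − (+0.649) = +0.859 V.

+0.859 V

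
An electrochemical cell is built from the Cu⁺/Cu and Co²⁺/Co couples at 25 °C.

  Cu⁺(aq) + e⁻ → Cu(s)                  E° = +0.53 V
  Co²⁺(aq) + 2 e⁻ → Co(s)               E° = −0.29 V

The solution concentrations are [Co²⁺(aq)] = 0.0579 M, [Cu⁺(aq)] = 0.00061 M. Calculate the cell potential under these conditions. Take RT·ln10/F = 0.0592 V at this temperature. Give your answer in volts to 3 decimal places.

Since E°(Cu⁺/Cu) > E°(Co²⁺/Co), Cu⁺/Cu serves as the cathode.
E°cell = E°cat − E°an = +0.53 − (−0.29) = +0.82 V; n = 2.
The balanced reaction is 2 Cu⁺(aq) + Co(s) → 2 Cu(s) + Co²⁺(aq), so Q = [Co²⁺(aq)] / [Cu⁺(aq)]^2 = 1.56×10^5 and log Q = 5.192.
By the Nernst equation, E = +0.82 − (0.0592/2)·(5.192) = +0.666 V.

+0.666 V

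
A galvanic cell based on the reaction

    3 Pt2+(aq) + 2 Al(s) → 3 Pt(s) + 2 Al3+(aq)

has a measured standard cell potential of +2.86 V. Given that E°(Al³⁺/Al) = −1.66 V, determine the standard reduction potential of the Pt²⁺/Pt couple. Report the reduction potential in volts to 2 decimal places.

+1.20 V

In the reaction as written the Pt²⁺/Pt couple is reduced (cathode) and Al³⁺/Al is oxidized (anode), so E°cell = E°(Pt²⁺/Pt) − E°(Al³⁺/Al).
E°(Pt²⁺/Pt) = E°cell + E°(anode) = +2.86 + (−1.66) = +1.20 V.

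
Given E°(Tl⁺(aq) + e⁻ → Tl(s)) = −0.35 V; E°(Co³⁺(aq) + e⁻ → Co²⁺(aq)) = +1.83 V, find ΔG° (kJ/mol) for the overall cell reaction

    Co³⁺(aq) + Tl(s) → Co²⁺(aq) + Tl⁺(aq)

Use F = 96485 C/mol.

−210 kJ/mol

In the reaction as written Co³⁺(aq) is reduced, so the Co³⁺/Co²⁺ couple is the cathode and Tl⁺/Tl is the anode.
E°cell = +1.83 − (−0.35) = +2.18 V; balancing electrons gives n = 1.
ΔG° = −nFE°cell = −(1)(96485)(+2.18) J/mol = −210 kJ/mol.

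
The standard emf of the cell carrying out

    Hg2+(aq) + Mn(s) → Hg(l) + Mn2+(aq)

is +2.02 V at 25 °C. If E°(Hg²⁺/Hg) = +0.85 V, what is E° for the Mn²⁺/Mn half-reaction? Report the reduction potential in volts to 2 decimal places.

−1.17 V

In the reaction as written the Hg²⁺/Hg couple is reduced (cathode) and Mn²⁺/Mn is oxidized (anode), so E°cell = E°(Hg²⁺/Hg) − E°(Mn²⁺/Mn).
E°(Mn²⁺/Mn) = E°(cathode) − E°cell = +0.85 − (+2.02) = −1.17 V.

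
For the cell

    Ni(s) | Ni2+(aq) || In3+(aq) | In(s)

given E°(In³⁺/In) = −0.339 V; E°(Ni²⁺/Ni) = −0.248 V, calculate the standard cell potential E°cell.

−0.091 V

By convention the left-hand electrode in cell notation is the anode (oxidation) and the right-hand electrode is the cathode (reduction).
E°cell = E°(right) − E°(left) = −0.339 − (−0.248) = −0.091 V.
The negative sign shows that, as written, the cell would require an external voltage to drive the reaction.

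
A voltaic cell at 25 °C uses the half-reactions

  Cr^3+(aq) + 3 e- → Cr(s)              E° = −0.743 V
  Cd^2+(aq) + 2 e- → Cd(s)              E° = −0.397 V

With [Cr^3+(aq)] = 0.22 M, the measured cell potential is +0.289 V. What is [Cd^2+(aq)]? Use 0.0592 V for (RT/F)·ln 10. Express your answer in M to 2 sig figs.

0.0043 M

Cd²⁺/Cd is the cathode (higher E°); E°cell = −0.397 − (−0.743) = +0.346 V with n = 6.
Since E = E° − (0.0592/n)·log Q, log Q = n(E° − E)/0.0592 = 5.777.
Balancing electrons gives 3 Cd^2+(aq) + 2 Cr(s) → 3 Cd(s) + 2 Cr^3+(aq); thus Q = [Cr^3+(aq)]^2 / [Cd^2+(aq)]^3.
Substituting the known concentrations and solving, log [Cd^2+(aq)] = −2.364 and [Cd^2+(aq)] = 0.0043 M.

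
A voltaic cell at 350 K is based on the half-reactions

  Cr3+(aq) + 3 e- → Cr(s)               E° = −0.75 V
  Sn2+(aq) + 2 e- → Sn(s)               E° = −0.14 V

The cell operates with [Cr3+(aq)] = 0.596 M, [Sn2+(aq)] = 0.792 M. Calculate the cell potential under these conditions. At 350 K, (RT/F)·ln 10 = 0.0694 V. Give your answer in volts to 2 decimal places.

The Sn²⁺/Sn couple has the more positive E°, so it is the cathode; Cr³⁺/Cr is the anode.
E°cell = −0.14 − (−0.75) = +0.61 V, with n = 6 electrons transferred.
Balancing gives 3 Sn2+(aq) + 2 Cr(s) → 3 Sn(s) + 2 Cr3+(aq); hence Q = [Cr3+(aq)]^2 / [Sn2+(aq)]^3 = 0.715 (log Q = −0.146).
Applying E = E° − (RT ln10/nF)·log Q gives +0.61 − (0.0694/6)(−0.146) = +0.61 V.

+0.61 V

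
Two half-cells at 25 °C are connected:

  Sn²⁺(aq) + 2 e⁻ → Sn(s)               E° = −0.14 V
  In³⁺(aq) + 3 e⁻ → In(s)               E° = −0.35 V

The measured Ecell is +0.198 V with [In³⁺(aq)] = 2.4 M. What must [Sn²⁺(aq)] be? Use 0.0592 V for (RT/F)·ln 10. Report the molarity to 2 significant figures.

0.70 M

Sn²⁺/Sn is the cathode (higher E°); E°cell = −0.14 − (−0.35) = +0.21 V with n = 6.
From the Nernst equation, log Q = n(E° − E)/0.0592 = 6·(+0.21 − (+0.198))/0.0592 = 1.216.
For 3 Sn²⁺(aq) + 2 In(s) → 3 Sn(s) + 2 In³⁺(aq), the reaction quotient is Q = [In³⁺(aq)]^2 / [Sn²⁺(aq)]^3.
Solving for the unknown gives log [Sn²⁺(aq)] = −0.152, so [Sn²⁺(aq)] ≈ 0.70 M.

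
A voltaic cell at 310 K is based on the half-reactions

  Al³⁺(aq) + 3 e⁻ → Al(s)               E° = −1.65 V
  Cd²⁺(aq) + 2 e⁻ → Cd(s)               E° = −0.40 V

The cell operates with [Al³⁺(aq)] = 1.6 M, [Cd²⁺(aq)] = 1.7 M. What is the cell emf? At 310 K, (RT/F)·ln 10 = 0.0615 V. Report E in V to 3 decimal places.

+1.253 V

Cd²⁺/Cd is reduced (cathode, E° = −0.40 V) and Al³⁺/Al is oxidized (anode).
The standard potential is −0.40 − (−1.65) = +1.25 V and the balanced reaction transfers n = 6 electrons.
For the overall reaction 3 Cd²⁺(aq) + 2 Al(s) → 3 Cd(s) + 2 Al³⁺(aq), Q = [Al³⁺(aq)]^2 / [Cd²⁺(aq)]^3 = 0.521, giving log Q = −0.283.
Applying E = E° − (RT ln10/nF)·log Q gives +1.25 − (0.0615/6)(−0.283) = +1.253 V.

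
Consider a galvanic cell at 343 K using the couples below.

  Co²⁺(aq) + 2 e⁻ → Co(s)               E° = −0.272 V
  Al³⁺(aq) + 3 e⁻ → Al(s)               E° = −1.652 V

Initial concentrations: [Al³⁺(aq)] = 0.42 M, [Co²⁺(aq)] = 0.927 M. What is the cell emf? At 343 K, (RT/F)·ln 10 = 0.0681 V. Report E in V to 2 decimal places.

+1.39 V

The Co²⁺/Co couple has the more positive E°, so it is the cathode; Al³⁺/Al is the anode.
E°cell = E°cat − E°an = −0.272 − (−1.652) = +1.380 V; n = 6.
The balanced reaction is 3 Co²⁺(aq) + 2 Al(s) → 3 Co(s) + 2 Al³⁺(aq), so Q = [Al³⁺(aq)]^2 / [Co²⁺(aq)]^3 = 0.221 and log Q = −0.655.
E = E° − (0.0681/n)·log Q = +1.380 − (0.0681/6)(−0.655) = +1.39 V.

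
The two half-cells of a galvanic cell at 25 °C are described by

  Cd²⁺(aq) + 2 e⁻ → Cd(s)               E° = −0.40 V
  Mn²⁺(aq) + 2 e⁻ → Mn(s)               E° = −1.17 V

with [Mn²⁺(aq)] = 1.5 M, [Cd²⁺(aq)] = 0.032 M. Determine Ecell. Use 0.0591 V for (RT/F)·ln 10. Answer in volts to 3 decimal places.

+0.721 V

Cd²⁺/Cd is reduced (cathode, E° = −0.40 V) and Mn²⁺/Mn is oxidized (anode).
The standard potential is −0.40 − (−1.17) = +0.77 V and the balanced reaction transfers n = 2 electrons.
The balanced reaction is Cd²⁺(aq) + Mn(s) → Cd(s) + Mn²⁺(aq), so Q = [Mn²⁺(aq)] / [Cd²⁺(aq)] = 46.9 and log Q = 1.671.
E = E° − (0.0591/n)·log Q = +0.77 − (0.0591/2)(1.671) = +0.721 V.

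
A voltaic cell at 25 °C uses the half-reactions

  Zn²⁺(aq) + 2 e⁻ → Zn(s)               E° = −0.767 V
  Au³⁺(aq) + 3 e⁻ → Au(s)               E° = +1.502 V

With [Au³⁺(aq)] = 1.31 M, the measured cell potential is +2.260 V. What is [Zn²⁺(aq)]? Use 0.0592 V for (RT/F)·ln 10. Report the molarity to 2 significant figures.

The Au³⁺/Au couple has the larger reduction potential, so it is the cathode: E°cell = +1.502 − (−0.767) = +2.269 V and n = 6.
Since E = E° − (0.0592/n)·log Q, log Q = n(E° − E)/0.0592 = 0.912.
The balanced reaction is 2 Au³⁺(aq) + 3 Zn(s) → 2 Au(s) + 3 Zn²⁺(aq), so Q = [Zn²⁺(aq)]^3 / [Au³⁺(aq)]^2.
Isolating [Zn²⁺(aq)] in Q = 10^{0.912} yields log [Zn²⁺(aq)] = 0.382, i.e. 2.4 M.

2.4 M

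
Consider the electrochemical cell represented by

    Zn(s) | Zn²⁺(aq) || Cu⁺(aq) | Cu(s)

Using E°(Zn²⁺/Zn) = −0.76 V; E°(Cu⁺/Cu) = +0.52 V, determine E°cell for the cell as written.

+1.28 V

By convention the left-hand electrode in cell notation is the anode (oxidation) and the right-hand electrode is the cathode (reduction).
E°cell = E°(right) − E°(left) = +0.52 − (−0.76) = +1.28 V.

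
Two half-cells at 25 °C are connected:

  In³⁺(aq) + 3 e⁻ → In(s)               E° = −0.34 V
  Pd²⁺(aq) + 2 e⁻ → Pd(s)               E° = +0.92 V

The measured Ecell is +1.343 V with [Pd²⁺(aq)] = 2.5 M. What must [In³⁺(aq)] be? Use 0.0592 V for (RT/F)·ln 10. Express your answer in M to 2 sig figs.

The Pd²⁺/Pd couple has the larger reduction potential, so it is the cathode: E°cell = +0.92 − (−0.34) = +1.26 V and n = 6.
Rearranging E = E° − (0.0592/n)·log Q gives log Q = 6(+1.26 − (+1.343))/0.0592 = −8.412.
The balanced reaction is 3 Pd²⁺(aq) + 2 In(s) → 3 Pd(s) + 2 In³⁺(aq), so Q = [In³⁺(aq)]^2 / [Pd²⁺(aq)]^3.
Solving for the unknown gives log [In³⁺(aq)] = −3.609, so [In³⁺(aq)] ≈ 0.00025 M.

0.00025 M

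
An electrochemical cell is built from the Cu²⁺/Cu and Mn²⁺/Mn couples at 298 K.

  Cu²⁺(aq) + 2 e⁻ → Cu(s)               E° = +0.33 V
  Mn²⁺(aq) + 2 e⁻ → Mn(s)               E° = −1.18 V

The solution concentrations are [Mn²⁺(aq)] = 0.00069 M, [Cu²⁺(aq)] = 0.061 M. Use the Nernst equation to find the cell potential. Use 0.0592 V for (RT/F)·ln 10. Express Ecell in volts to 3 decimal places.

+1.568 V

Cu²⁺/Cu is reduced (cathode, E° = +0.33 V) and Mn²⁺/Mn is oxidized (anode).
E°cell = +0.33 − (−1.18) = +1.51 V, with n = 2 electrons transferred.
For the overall reaction Cu²⁺(aq) + Mn(s) → Cu(s) + Mn²⁺(aq), Q = [Mn²⁺(aq)] / [Cu²⁺(aq)] = 0.0113, giving log Q = −1.946.
E = E° − (0.0592/n)·log Q = +1.51 − (0.0592/2)(−1.946) = +1.568 V.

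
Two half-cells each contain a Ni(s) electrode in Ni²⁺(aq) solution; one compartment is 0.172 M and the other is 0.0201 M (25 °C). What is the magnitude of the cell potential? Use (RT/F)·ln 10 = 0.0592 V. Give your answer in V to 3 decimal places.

For a concentration cell E°cell = 0, since both electrodes use the same couple.
The compartment with the higher Ni²⁺(aq) concentration (0.172 M) acts as the cathode; ions are reduced there and produced at the dilute (0.0201 M) anode.
With n = 2, Ecell = −(0.0592/2)·log([dilute]/[conc]) = −(0.0592/2)·log(0.0201/0.172) = +0.028 V.

0.028 V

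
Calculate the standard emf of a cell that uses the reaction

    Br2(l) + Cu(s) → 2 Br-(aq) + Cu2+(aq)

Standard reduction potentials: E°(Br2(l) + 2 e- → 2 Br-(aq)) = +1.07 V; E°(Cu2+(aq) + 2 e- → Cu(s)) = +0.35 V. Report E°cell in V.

Br2(l) gains electrons, so the Br₂/Br⁻ couple is the cathode; the Cu²⁺/Cu couple is the anode.
E°cell = E°(cathode) − E°(anode) = +1.07 − (+0.35) = +0.72 V.

+0.72 V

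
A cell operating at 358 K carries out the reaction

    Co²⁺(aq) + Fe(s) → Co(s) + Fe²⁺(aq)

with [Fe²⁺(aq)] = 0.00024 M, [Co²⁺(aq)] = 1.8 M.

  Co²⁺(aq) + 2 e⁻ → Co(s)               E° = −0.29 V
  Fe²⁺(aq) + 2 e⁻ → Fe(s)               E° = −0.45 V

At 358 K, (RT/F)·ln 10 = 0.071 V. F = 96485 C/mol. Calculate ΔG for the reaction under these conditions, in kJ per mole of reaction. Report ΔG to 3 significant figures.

−57.4 kJ/mol

The standard cell potential is −0.29 − (−0.45) = +0.16 V, with n = 2 electrons in the balanced equation.
Q = [Fe²⁺(aq)] / [Co²⁺(aq)] = 0.000133, so log Q = −3.875 and E = +0.16 − (0.071/2)(−3.875) = +0.2976 V.
ΔG = −nFE = −(2)(96485)(+0.2976) J/mol = −57.4 kJ/mol.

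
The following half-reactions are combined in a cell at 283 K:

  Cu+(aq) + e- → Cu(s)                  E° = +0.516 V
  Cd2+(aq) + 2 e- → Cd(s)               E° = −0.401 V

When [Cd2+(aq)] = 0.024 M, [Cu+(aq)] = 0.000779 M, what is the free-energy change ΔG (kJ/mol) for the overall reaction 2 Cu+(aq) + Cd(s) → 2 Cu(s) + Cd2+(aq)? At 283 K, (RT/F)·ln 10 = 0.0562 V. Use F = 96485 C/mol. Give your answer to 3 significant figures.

−152 kJ/mol

With Cu⁺/Cu reduced at the cathode, E°cell = +0.516 − (−0.401) = +0.917 V and n = 2.
The reaction quotient is [Cd2+(aq)] / [Cu+(aq)]^2 = 3.95×10^4; by Nernst, E = +0.917 − (0.0562/2)(4.597) = +0.7878 V.
Then ΔG = −nFE = −2 × 96485 × +0.7878 J/mol = −152 kJ/mol.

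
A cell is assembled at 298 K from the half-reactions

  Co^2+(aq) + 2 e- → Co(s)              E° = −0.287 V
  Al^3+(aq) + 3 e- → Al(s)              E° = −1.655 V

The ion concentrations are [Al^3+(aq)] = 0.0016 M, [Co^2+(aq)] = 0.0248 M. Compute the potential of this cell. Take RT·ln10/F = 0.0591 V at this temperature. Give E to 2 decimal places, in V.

+1.38 V

Co²⁺/Co is reduced (cathode, E° = −0.287 V) and Al³⁺/Al is oxidized (anode).
E°cell = E°cat − E°an = −0.287 − (−1.655) = +1.368 V; n = 6.
For the overall reaction 3 Co^2+(aq) + 2 Al(s) → 3 Co(s) + 2 Al^3+(aq), Q = [Al^3+(aq)]^2 / [Co^2+(aq)]^3 = 0.168, giving log Q = −0.775.
E = E° − (0.0591/n)·log Q = +1.368 − (0.0591/6)(−0.775) = +1.38 V.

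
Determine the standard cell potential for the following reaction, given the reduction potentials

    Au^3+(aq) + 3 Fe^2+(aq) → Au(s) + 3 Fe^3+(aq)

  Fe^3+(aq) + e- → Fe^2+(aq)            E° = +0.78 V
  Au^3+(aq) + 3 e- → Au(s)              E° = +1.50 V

Au^3+(aq) gains electrons, so the Au³⁺/Au couple is the cathode; the Fe³⁺/Fe²⁺ couple is the anode.
E°cell = E°(cathode) − E°(anode) = +1.50 − (+0.78) = +0.72 V.
The positive value indicates the reaction is spontaneous as written.

+0.72 V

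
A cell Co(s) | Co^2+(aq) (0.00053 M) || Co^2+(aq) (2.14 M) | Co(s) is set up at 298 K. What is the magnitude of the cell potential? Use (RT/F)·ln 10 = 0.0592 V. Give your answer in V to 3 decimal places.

For a concentration cell E°cell = 0, since both electrodes use the same couple.
The compartment with the higher Co^2+(aq) concentration (2.14 M) acts as the cathode; ions are reduced there and produced at the dilute (0.00053 M) anode.
With n = 2, Ecell = −(0.0592/2)·log([dilute]/[conc]) = −(0.0592/2)·log(0.00053/2.14) = +0.107 V.

0.107 V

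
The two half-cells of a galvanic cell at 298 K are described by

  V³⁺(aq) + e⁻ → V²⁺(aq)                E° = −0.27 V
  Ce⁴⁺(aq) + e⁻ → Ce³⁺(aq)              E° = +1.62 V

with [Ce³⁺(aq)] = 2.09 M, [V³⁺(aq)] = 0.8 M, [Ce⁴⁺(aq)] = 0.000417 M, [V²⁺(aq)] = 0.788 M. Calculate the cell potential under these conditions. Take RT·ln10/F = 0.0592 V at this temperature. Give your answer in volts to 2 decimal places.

+1.67 V

Since E°(Ce⁴⁺/Ce³⁺) > E°(V³⁺/V²⁺), Ce⁴⁺/Ce³⁺ serves as the cathode.
E°cell = E°cat − E°an = +1.62 − (−0.27) = +1.89 V; n = 1.
Balancing gives Ce⁴⁺(aq) + V²⁺(aq) → Ce³⁺(aq) + V³⁺(aq); hence Q = ([Ce³⁺(aq)]·[V³⁺(aq)]) / ([Ce⁴⁺(aq)]·[V²⁺(aq)]) = 5.09×10^3 (log Q = 3.707).
By the Nernst equation, E = +1.89 − (0.0592/1)·(3.707) = +1.67 V.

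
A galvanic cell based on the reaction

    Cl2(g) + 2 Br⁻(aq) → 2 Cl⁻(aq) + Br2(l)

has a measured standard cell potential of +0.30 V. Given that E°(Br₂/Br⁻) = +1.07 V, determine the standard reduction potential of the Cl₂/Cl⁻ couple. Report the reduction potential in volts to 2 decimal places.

+1.37 V

In the reaction as written the Cl₂/Cl⁻ couple is reduced (cathode) and Br₂/Br⁻ is oxidized (anode), so E°cell = E°(Cl₂/Cl⁻) − E°(Br₂/Br⁻).
E°(Cl₂/Cl⁻) = E°cell + E°(anode) = +0.30 + (+1.07) = +1.37 V.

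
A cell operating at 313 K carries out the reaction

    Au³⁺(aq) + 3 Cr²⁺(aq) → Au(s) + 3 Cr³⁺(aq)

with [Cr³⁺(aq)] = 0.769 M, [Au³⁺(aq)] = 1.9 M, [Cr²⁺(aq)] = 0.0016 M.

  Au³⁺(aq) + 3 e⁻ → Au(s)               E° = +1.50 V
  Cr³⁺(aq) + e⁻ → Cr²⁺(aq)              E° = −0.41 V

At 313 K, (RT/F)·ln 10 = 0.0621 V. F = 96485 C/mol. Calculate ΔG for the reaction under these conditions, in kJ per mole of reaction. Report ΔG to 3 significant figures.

E°cell = +1.50 − (−0.41) = +1.91 V; the balanced reaction transfers n = 3 electrons.
The reaction quotient is [Cr³⁺(aq)]^3 / ([Au³⁺(aq)]·[Cr²⁺(aq)]^3) = 5.84×10^7; by Nernst, E = +1.91 − (0.0621/3)(7.767) = +1.7492 V.
Then ΔG = −nFE = −3 × 96485 × +1.7492 J/mol = −506 kJ/mol.

−506 kJ/mol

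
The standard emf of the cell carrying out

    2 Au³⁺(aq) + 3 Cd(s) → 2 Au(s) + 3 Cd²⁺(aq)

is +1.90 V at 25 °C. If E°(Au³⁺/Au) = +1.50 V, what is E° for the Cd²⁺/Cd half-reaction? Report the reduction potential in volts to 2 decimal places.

In the reaction as written the Au³⁺/Au couple is reduced (cathode) and Cd²⁺/Cd is oxidized (anode), so E°cell = E°(Au³⁺/Au) − E°(Cd²⁺/Cd).
E°(Cd²⁺/Cd) = E°(cathode) − E°cell = +1.50 − (+1.90) = −0.40 V.

−0.40 V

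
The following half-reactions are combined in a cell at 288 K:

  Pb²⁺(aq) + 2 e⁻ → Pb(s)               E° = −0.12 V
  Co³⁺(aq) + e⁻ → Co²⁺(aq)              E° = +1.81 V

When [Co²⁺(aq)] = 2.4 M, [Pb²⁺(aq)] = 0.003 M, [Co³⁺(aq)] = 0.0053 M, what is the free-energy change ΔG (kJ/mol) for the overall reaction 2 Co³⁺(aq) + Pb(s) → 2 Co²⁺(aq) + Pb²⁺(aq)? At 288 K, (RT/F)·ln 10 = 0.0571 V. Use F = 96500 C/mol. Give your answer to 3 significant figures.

The standard cell potential is +1.81 − (−0.12) = +1.93 V, with n = 2 electrons in the balanced equation.
The reaction quotient is ([Co²⁺(aq)]^2·[Pb²⁺(aq)]) / [Co³⁺(aq)]^2 = 615; by Nernst, E = +1.93 − (0.0571/2)(2.789) = +1.8504 V.
Then ΔG = −nFE = −2 × 96500 × +1.8504 J/mol = −357 kJ/mol.

−357 kJ/mol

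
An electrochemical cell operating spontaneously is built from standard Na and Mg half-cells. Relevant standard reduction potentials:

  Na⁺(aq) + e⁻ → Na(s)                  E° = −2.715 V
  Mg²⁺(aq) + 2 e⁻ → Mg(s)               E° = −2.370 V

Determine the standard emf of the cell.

+0.345 V

Of the two couples in this cell, the one with the more positive reduction potential is reduced at the cathode: here that is Mg²⁺/Mg (−2.370 V); Na⁺/Na (−2.715 V) is the anode.
E°cell = E°(cathode) − E°(anode) = −2.370 − (−2.715) = +0.345 V.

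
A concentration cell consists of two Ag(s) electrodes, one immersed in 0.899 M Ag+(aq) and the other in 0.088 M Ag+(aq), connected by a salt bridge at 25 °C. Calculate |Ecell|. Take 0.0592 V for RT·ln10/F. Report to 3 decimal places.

For a concentration cell E°cell = 0, since both electrodes use the same couple.
The compartment with the higher Ag+(aq) concentration (0.899 M) acts as the cathode; ions are reduced there and produced at the dilute (0.088 M) anode.
With n = 1, Ecell = −(0.0592/1)·log([dilute]/[conc]) = −(0.0592/1)·log(0.088/0.899) = +0.060 V.

0.060 V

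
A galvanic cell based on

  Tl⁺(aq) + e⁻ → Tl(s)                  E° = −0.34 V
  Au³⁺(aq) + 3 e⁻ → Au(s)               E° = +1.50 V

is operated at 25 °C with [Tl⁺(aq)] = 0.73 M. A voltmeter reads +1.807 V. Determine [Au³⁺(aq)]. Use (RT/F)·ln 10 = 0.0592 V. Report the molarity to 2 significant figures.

Au³⁺/Au is the cathode (higher E°); E°cell = +1.50 − (−0.34) = +1.84 V with n = 3.
Rearranging E = E° − (0.0592/n)·log Q gives log Q = 3(+1.84 − (+1.807))/0.0592 = 1.672.
Balancing electrons gives Au³⁺(aq) + 3 Tl(s) → Au(s) + 3 Tl⁺(aq); thus Q = [Tl⁺(aq)]^3 / [Au³⁺(aq)].
Isolating [Au³⁺(aq)] in Q = 10^{1.672} yields log [Au³⁺(aq)] = −2.082, i.e. 0.0083 M.

0.0083 M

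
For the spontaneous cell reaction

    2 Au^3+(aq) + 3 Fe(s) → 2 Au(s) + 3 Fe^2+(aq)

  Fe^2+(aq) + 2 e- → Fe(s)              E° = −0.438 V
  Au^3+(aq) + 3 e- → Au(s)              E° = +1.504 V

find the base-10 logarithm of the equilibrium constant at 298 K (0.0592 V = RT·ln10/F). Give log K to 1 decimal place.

log K = 196.8

The Au³⁺/Au couple is reduced (cathode); E°cell = +1.504 − (−0.438) = +1.942 V with n = 6.
At equilibrium E = 0, so log K = nE°cell / 0.0592 = (6)(+1.942) / 0.0592 = 196.8.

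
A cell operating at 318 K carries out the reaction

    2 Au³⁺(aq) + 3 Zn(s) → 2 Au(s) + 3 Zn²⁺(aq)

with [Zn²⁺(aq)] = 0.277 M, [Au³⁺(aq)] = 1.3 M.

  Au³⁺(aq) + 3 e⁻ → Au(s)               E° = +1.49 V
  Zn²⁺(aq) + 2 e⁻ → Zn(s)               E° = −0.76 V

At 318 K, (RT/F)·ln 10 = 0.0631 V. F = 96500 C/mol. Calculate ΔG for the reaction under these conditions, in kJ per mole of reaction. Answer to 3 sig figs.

With Au³⁺/Au reduced at the cathode, E°cell = +1.49 − (−0.76) = +2.25 V and n = 6.
The reaction quotient is [Zn²⁺(aq)]^3 / [Au³⁺(aq)]^2 = 0.0126; by Nernst, E = +2.25 − (0.0631/6)(−1.900) = +2.2700 V.
Finally ΔG = −nFE = −(6)(96500 C/mol)(+2.2700 V) = −1310 kJ/mol.

−1310 kJ/mol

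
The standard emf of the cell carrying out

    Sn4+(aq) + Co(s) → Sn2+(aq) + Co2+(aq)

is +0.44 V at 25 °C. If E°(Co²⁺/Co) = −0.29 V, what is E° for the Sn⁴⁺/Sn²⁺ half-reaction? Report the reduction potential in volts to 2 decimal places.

In the reaction as written the Sn⁴⁺/Sn²⁺ couple is reduced (cathode) and Co²⁺/Co is oxidized (anode), so E°cell = E°(Sn⁴⁺/Sn²⁺) − E°(Co²⁺/Co).
E°(Sn⁴⁺/Sn²⁺) = E°cell + E°(anode) = +0.44 + (−0.29) = +0.15 V.

+0.15 V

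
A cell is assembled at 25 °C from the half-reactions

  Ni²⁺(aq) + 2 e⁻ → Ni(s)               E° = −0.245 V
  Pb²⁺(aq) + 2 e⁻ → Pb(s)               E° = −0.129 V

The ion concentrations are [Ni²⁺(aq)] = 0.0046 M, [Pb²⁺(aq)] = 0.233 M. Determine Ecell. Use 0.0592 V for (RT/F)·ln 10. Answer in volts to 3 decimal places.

The Pb²⁺/Pb couple has the more positive E°, so it is the cathode; Ni²⁺/Ni is the anode.
E°cell = E°cat − E°an = −0.129 − (−0.245) = +0.116 V; n = 2.
Balancing gives Pb²⁺(aq) + Ni(s) → Pb(s) + Ni²⁺(aq); hence Q = [Ni²⁺(aq)] / [Pb²⁺(aq)] = 0.0197 (log Q = −1.705).
By the Nernst equation, E = +0.116 − (0.0592/2)·(−1.705) = +0.166 V.

+0.166 V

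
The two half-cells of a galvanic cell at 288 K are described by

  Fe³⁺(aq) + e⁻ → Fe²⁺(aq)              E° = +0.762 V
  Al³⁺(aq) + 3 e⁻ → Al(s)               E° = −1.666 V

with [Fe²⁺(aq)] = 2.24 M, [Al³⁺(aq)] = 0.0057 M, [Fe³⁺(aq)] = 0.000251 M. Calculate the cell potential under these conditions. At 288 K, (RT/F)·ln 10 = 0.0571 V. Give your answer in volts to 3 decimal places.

Since E°(Fe³⁺/Fe²⁺) > E°(Al³⁺/Al), Fe³⁺/Fe²⁺ serves as the cathode.
E°cell = +0.762 − (−1.666) = +2.428 V, with n = 3 electrons transferred.
For the overall reaction 3 Fe³⁺(aq) + Al(s) → 3 Fe²⁺(aq) + Al³⁺(aq), Q = ([Fe²⁺(aq)]^3·[Al³⁺(aq)]) / [Fe³⁺(aq)]^3 = 4.05×10^9, giving log Q = 9.608.
Applying E = E° − (RT ln10/nF)·log Q gives +2.428 − (0.0571/3)(9.608) = +2.245 V.

+2.245 V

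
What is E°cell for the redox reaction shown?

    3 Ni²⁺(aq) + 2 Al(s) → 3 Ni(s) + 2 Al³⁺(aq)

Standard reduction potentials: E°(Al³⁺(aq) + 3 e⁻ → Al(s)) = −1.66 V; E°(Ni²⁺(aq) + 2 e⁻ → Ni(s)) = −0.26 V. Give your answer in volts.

+1.40 V

In the reaction as written, Ni²⁺(aq) is reduced (cathode) and Al³⁺(aq) is produced by oxidation at the anode.
E°cell = E°(cathode) − E°(anode) = −0.26 − (−1.66) = +1.40 V.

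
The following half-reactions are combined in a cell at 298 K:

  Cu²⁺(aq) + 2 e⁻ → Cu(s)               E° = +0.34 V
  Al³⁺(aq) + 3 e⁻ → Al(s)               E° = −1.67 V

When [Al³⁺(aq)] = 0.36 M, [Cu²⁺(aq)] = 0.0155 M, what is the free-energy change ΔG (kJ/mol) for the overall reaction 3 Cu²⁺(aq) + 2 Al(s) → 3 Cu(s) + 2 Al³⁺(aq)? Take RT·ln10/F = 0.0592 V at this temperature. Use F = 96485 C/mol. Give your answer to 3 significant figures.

The standard cell potential is +0.34 − (−1.67) = +2.01 V, with n = 6 electrons in the balanced equation.
The reaction quotient is [Al³⁺(aq)]^2 / [Cu²⁺(aq)]^3 = 3.48×10^4; by Nernst, E = +2.01 − (0.0592/6)(4.542) = +1.9652 V.
Then ΔG = −nFE = −6 × 96485 × +1.9652 J/mol = −1140 kJ/mol.

−1140 kJ/mol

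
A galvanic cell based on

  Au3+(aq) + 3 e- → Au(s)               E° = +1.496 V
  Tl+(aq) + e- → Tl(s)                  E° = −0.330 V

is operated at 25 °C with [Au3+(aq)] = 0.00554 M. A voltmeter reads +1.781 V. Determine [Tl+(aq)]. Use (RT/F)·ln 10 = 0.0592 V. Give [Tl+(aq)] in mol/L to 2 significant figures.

The Au³⁺/Au couple has the larger reduction potential, so it is the cathode: E°cell = +1.496 − (−0.330) = +1.826 V and n = 3.
From the Nernst equation, log Q = n(E° − E)/0.0592 = 3·(+1.826 − (+1.781))/0.0592 = 2.280.
Balancing electrons gives Au3+(aq) + 3 Tl(s) → Au(s) + 3 Tl+(aq); thus Q = [Tl+(aq)]^3 / [Au3+(aq)].
Substituting the known concentrations and solving, log [Tl+(aq)] = 0.008 and [Tl+(aq)] = 1.0 M.

1.0 M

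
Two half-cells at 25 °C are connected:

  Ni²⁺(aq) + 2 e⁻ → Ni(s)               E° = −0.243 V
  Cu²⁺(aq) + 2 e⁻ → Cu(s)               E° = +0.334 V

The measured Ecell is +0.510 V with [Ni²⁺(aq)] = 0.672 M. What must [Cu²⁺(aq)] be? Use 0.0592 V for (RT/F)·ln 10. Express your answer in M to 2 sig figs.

0.0037 M

Cu²⁺/Cu is the cathode (higher E°); E°cell = +0.334 − (−0.243) = +0.577 V with n = 2.
From the Nernst equation, log Q = n(E° − E)/0.0592 = 2·(+0.577 − (+0.510))/0.0592 = 2.264.
Balancing electrons gives Cu²⁺(aq) + Ni(s) → Cu(s) + Ni²⁺(aq); thus Q = [Ni²⁺(aq)] / [Cu²⁺(aq)].
Solving for the unknown gives log [Cu²⁺(aq)] = −2.437, so [Cu²⁺(aq)] ≈ 0.0037 M.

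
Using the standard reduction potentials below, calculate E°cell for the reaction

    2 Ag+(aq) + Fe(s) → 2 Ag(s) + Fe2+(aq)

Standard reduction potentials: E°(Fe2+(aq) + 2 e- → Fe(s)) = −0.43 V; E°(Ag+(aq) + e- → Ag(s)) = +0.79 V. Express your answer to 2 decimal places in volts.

+1.22 V

In the reaction as written, Ag+(aq) is reduced (cathode) and Fe2+(aq) is produced by oxidation at the anode.
E°cell = E°(cathode) − E°(anode) = +0.79 − (−0.43) = +1.22 V.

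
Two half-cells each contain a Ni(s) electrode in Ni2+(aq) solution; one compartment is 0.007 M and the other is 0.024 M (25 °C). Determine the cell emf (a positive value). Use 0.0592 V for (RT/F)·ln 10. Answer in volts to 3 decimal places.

For a concentration cell E°cell = 0, since both electrodes use the same couple.
The compartment with the higher Ni2+(aq) concentration (0.024 M) acts as the cathode; ions are reduced there and produced at the dilute (0.007 M) anode.
With n = 2, Ecell = −(0.0592/2)·log([dilute]/[conc]) = −(0.0592/2)·log(0.007/0.024) = +0.016 V.

0.016 V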